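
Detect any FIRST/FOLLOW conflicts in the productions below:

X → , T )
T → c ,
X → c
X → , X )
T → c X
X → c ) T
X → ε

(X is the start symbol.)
Nullable non-terminals: X.

X: nullable alternative(s) X → ε; FOLLOW(X) = { $, ')' }
  X → , T ): FIRST \ {ε} = { ',' } — disjoint from FOLLOW(X)
  X → c: FIRST \ {ε} = { 'c' } — disjoint from FOLLOW(X)
  X → , X ): FIRST \ {ε} = { ',' } — disjoint from FOLLOW(X)
  X → c ) T: FIRST \ {ε} = { 'c' } — disjoint from FOLLOW(X)
  X → ε: FIRST \ {ε} = { } — this is the only nullable alternative, skip

T has no nullable alternative, so no FIRST/FOLLOW check is needed there.

No FIRST/FOLLOW conflicts found.

Answer: No FIRST/FOLLOW conflicts.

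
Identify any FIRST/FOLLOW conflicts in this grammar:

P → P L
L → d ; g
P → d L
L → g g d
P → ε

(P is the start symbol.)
A FIRST/FOLLOW conflict occurs when a non-terminal N has a nullable alternative N → β (β ⇒* ε) and another alternative N → α with FIRST(α) ∩ FOLLOW(N) ≠ ∅: on such a lookahead the parser cannot decide between expanding α and letting N vanish via β.

Nullable non-terminals: P.
FIRST sets used below: FIRST(P) = { 'd', 'g', ε }, FIRST(L) = { 'd', 'g' }

P: nullable alternative(s) P → ε; FOLLOW(P) = { $, 'd', 'g' }
  P → P L: FIRST \ {ε} = { 'd', 'g' } — overlaps FOLLOW(P) on { 'd', 'g' }: CONFLICT
  P → d L: FIRST \ {ε} = { 'd' } — overlaps FOLLOW(P) on { 'd' }: CONFLICT
  P → ε: FIRST \ {ε} = { } — this is the only nullable alternative, skip

L has no nullable alternative, so no FIRST/FOLLOW check is needed there.

So the grammar has 2 FIRST/FOLLOW conflicts (marked CONFLICT above).

Answer: Yes. P → P L with FOLLOW(P) on { 'd', 'g' }; P → d L with FOLLOW(P) on { 'd' }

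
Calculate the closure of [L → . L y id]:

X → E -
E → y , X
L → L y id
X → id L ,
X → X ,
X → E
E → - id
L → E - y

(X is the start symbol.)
To compute CLOSURE, for each item [A → α.Bβ] where B is a non-terminal, add [B → .γ] for all productions B → γ; repeat for the newly added items until nothing changes.

Start with: [L → . L y id]
  [L → . L y id] has the dot before L: add [L → . E - y]
  [L → . E - y] has the dot before E: add [E → . y , X], [E → . - id]
No further items can be added.

CLOSURE = { [E → . - id], [E → . y , X], [L → . E - y], [L → . L y id] }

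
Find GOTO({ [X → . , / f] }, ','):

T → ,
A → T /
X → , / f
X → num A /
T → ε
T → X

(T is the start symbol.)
GOTO(I, ',') = CLOSURE({ [A → αX.β] : [A → α.Xβ] ∈ I, X = ',' })

Items with dot before ',', with the dot advanced:
  [X → . , / f] → [X → , . / f]
Closure adds nothing (no advanced item has the dot before a non-terminal).

GOTO = { [X → , . / f] }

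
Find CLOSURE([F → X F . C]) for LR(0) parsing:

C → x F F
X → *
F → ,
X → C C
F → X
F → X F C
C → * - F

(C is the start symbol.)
{ [C → . * - F], [C → . x F F], [F → X F . C] }

Start with: [F → X F . C]
  [F → X F . C] has the dot before C: add [C → . x F F], [C → . * - F]
No further items can be added.

CLOSURE = { [C → . * - F], [C → . x F F], [F → X F . C] }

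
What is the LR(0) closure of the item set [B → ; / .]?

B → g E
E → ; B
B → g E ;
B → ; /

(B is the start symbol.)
{ [B → ; / .] }

Start with: [B → ; / .]
The dot is at the end, so nothing is added.

CLOSURE = { [B → ; / .] }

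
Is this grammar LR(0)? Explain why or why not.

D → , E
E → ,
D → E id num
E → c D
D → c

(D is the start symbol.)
A grammar is LR(0) if no state in the canonical LR(0) collection has:
  - both a shift item (dot before a terminal) and a complete item (shift-reduce conflict), or
  - two or more complete items (reduce-reduce conflict; the accept item [D' → D .] counts as a complete item here).

Augment with D' → D and build the canonical LR(0) collection (I0 = CLOSURE({[D' → . D]}), then GOTO on every symbol after a dot until no new states appear). It has 11 states:
  I0: { [D → . , E], [D → . E id num], [D → . c], [D' → . D], [E → . ,], [E → . c D] }  — shift
  I1: { [D → , . E], [E → , .], [E → . ,], [E → . c D] }  — shift, reduce
  I2: { [D' → D .] }  — accept
  I3: { [D → E . id num] }  — shift
  I4: { [D → . , E], [D → . E id num], [D → . c], [D → c .], [E → . ,], [E → . c D], [E → c . D] }  — shift, reduce
  I5: { [E → c D .] }  — reduce
  I6: { [D → E id . num] }  — shift
  I7: { [D → E id num .] }  — reduce
  I8: { [E → , .] }  — reduce
  I9: { [D → , E .] }  — reduce
  I10: { [D → . , E], [D → . E id num], [D → . c], [E → . ,], [E → . c D], [E → c . D] }  — shift

Conflict in state I1:
  Shift-reduce conflict between [E → , .] and [E → . ,]
So the grammar is NOT LR(0).

Answer: No. Shift-reduce conflict between [E → , .] and [E → . ,]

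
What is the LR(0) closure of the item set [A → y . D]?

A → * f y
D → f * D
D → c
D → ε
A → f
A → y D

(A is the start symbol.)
{ [A → y . D], [D → . c], [D → . f * D], [D → .] }

To compute CLOSURE, for each item [A → α.Bβ] where B is a non-terminal, add [B → .γ] for all productions B → γ; repeat for the newly added items until nothing changes.

Start with: [A → y . D]
  [A → y . D] has the dot before D: add [D → . f * D], [D → . c], [D → .]
No further items can be added.

CLOSURE = { [A → y . D], [D → . c], [D → . f * D], [D → .] }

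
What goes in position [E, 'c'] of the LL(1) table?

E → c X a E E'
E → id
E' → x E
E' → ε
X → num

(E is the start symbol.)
E → c X a E E'

To find M[E, 'c'], we find productions for E where 'c' is in the predict set (PREDICT(N → α) = (FIRST(α) \ {ε}) ∪ (FOLLOW(N) if α ⇒* ε)).

E → c X a E E': PREDICT = { 'c' }
  'c' is in predict set, so this production goes in M[E, 'c']
E → id: PREDICT = { 'id' }

M[E, 'c'] = E → c X a E E'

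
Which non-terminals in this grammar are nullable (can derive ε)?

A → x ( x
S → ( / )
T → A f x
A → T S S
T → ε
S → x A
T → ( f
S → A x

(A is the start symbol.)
{ 'T' }

A non-terminal is nullable if it can derive ε (the empty string): either it has an ε-production, or it has a production whose right-hand side consists entirely of nullable non-terminals.

ε-productions: T → ε
So T is immediately nullable.
No further non-terminal can be added: every production for the remaining non-terminals contains a terminal or a non-nullable non-terminal.
Nullable = { 'T' }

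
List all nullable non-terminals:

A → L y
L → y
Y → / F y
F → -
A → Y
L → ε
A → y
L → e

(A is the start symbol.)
A non-terminal is nullable if it can derive ε (the empty string): either it has an ε-production, or it has a production whose right-hand side consists entirely of nullable non-terminals.

ε-productions: L → ε
So L is immediately nullable.
No further non-terminal can be added: every production for the remaining non-terminals contains a terminal or a non-nullable non-terminal.
Nullable = { 'L' }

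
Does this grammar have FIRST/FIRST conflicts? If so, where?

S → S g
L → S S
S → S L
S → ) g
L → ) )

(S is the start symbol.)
Yes. S → S g / S → S L on { ')' }; S → S g / S → ')' g on { ')' }; S → S L / S → ')' g on { ')' }; L → S S / L → ')' ')' on { ')' }

A FIRST/FIRST conflict occurs when two productions N → α and N → β for the same non-terminal have FIRST(α) ∩ FIRST(β) ≠ ∅ (with ε ∈ FIRST of a nullable right-hand side, so two nullable alternatives also conflict).

FIRST sets of the non-terminals at (or reachable through a nullable prefix from) the front of some alternative:
  FIRST(S) = { ')' }

Productions for S:
  S → S g: FIRST = { ')' }
  S → S L: FIRST = { ')' }
  S → ) g: FIRST = { ')' }
Productions for L:
  L → S S: FIRST = { ')' }
  L → ) ): FIRST = { ')' }

Conflict for S: S → S g and S → S L
  Overlap: { ')' }
Conflict for S: S → S g and S → ) g
  Overlap: { ')' }
Conflict for S: S → S L and S → ) g
  Overlap: { ')' }
Conflict for L: L → S S and L → ) )
  Overlap: { ')' }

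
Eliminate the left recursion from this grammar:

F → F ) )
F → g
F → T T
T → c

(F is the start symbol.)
F → g F'
F → T T F'
F' → ) ) F'
F' → ε
T → c

F is directly left-recursive. The standard transformation for
  A → A α₁ | ... | A α_m | β₁ | ... | β_n
is
  A  → β₁ A' | ... | β_n A'
  A' → α₁ A' | ... | α_m A' | ε

F → g becomes F → g F'
F → T T becomes F → T T F'
F → F ) ) becomes F' → ) ) F'
Add F' → ε

Productions for other non-terminals are unchanged:
  T → c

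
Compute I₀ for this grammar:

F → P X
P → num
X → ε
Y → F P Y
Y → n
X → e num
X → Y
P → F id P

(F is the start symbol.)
First, augment the grammar with F' → F
I₀ = CLOSURE({ [F' → . F] }):
  [F' → . F] has the dot before F: add [F → . P X]
  [F → . P X] has the dot before P: add [P → . num], [P → . F id P]
No further items can be added.

I₀ = { [F → . P X], [F' → . F], [P → . F id P], [P → . num] }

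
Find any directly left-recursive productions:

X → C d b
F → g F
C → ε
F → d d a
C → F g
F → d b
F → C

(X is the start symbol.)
No direct left recursion

X → C d b: starts with C
F → g F: starts with g
C → ε: starts with ε
F → d d a: starts with d
C → F g: starts with F
F → d b: starts with d
F → C: starts with C

No direct left recursion found.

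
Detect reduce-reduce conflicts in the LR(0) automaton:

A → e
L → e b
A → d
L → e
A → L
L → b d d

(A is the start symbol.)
A reduce-reduce conflict occurs when an LR(0) state has two complete items [A → α .] and [B → β .] — both call for a reduction, and with no lookahead the parser cannot choose between them.

Augment with A' → A and build the canonical LR(0) collection (I0 = CLOSURE({[A' → . A]}), then GOTO on every symbol after a dot until no new states appear). It has 9 states:
  I0: { [A → . L], [A → . d], [A → . e], [A' → . A], [L → . b d d], [L → . e b], [L → . e] }  — shift
  I1: { [A' → A .] }  — accept
  I2: { [A → L .] }  — reduce
  I3: { [L → b . d d] }  — shift
  I4: { [A → d .] }  — reduce
  I5: { [A → e .], [L → e . b], [L → e .] }  — shift, 2 reduces
  I6: { [L → e b .] }  — reduce
  I7: { [L → b d . d] }  — shift
  I8: { [L → b d d .] }  — reduce

I5 contains complete items [A → e .], [L → e .] — reduce-reduce conflict.

Answer: Yes — I5: [A → e .] vs [L → e .]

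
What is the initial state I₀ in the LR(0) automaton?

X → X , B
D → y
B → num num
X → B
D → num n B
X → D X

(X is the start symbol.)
First, augment the grammar with X' → X
I₀ = CLOSURE({ [X' → . X] }):
  [X' → . X] has the dot before X: add [X → . X , B], [X → . B], [X → . D X]
  [X → . B] has the dot before B: add [B → . num num]
  [X → . D X] has the dot before D: add [D → . y], [D → . num n B]
No further items can be added.

I₀ = { [B → . num num], [D → . num n B], [D → . y], [X → . B], [X → . D X], [X → . X , B], [X' → . X] }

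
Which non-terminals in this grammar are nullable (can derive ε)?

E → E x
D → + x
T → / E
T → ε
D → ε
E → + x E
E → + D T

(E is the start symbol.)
ε-productions: T → ε, D → ε
So T, D are immediately nullable.
No further non-terminal can be added: every production for the remaining non-terminals contains a terminal or a non-nullable non-terminal.
Nullable = { 'D', 'T' }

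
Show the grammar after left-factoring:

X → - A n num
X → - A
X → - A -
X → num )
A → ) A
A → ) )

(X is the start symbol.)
X → - A X'
X' → n num
X' → ε
X' → -
X → num )
A → ) A'
A' → A
A' → )

Left-factoring transforms A → αβ₁ | αβ₂ into A → αA' and A' → β₁ | β₂
(α is the longest common prefix among the alternatives). Repeat until
no nonterminal has two alternatives with a common prefix.

Round 1: X has alternatives sharing prefix '- A'. Introduce X': X → - A X'
  Add: X' → n num
  Add: X' → ε
  Add: X' → -

Round 2: A has alternatives sharing prefix ')'. Introduce A': A → ) A'
  Add: A' → A
  Add: A' → )

No remaining common prefixes — done.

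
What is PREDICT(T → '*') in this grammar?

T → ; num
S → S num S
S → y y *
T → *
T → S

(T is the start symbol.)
PREDICT(T → '*') = (FIRST(RHS) \ {ε}) ∪ (FOLLOW(T) if ε ∈ FIRST(RHS), i.e. RHS ⇒* ε)
FIRST('*') = { '*' }
ε ∉ FIRST('*'), so FOLLOW(T) is not added.
PREDICT(T → '*') = { '*' }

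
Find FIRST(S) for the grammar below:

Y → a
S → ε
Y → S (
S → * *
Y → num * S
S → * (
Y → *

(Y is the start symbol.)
{ '*', ε }

From S → ε:
  - ε-production, so ε ∈ FIRST(S)
From S → * *:
  - '*' is a terminal: add '*' and stop
From S → * (:
  - '*' is a terminal: add '*' and stop

Collecting: FIRST(S) = { '*', ε }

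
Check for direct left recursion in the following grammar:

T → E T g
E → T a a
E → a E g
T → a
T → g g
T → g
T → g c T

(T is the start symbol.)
Direct left recursion occurs when N → N α for some non-terminal N (the right-hand side begins with the left-hand side itself).

T → E T g: starts with E
E → T a a: starts with T
E → a E g: starts with a
T → a: starts with a
T → g g: starts with g
T → g: starts with g
T → g c T: starts with g

No direct left recursion found.

Answer: No direct left recursion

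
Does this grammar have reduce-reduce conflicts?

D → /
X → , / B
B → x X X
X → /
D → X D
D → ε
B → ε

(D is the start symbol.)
Yes — I2: [D → / .] vs [X → / .]

Augment with D' → D and build the canonical LR(0) collection (I0 = CLOSURE({[D' → . D]}), then GOTO on every symbol after a dot until no new states appear). It has 12 states:
  I0: { [D → . /], [D → . X D], [D → .], [D' → . D], [X → . , / B], [X → . /] }  — shift, reduce
  I1: { [X → , . / B] }  — shift
  I2: { [D → / .], [X → / .] }  — 2 reduces
  I3: { [D' → D .] }  — accept
  I4: { [D → . /], [D → . X D], [D → .], [D → X . D], [X → . , / B], [X → . /] }  — shift, reduce
  I5: { [D → X D .] }  — reduce
  I6: { [B → . x X X], [B → .], [X → , / . B] }  — shift, reduce
  I7: { [X → , / B .] }  — reduce
  I8: { [B → x . X X], [X → . , / B], [X → . /] }  — shift
  I9: { [X → / .] }  — reduce
  I10: { [B → x X . X], [X → . , / B], [X → . /] }  — shift
  I11: { [B → x X X .] }  — reduce

I2 contains complete items [D → / .], [X → / .] — reduce-reduce conflict.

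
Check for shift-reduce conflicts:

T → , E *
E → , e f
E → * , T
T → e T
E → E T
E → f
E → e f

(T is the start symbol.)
No shift-reduce conflicts

A shift-reduce conflict occurs when an LR(0) state has both:
  - a complete (reduce) item [A → α .] (dot at the end), and
  - a shift item [B → β . c γ] (dot before a terminal).

Augment with T' → T and build the canonical LR(0) collection (I0 = CLOSURE({[T' → . T]}), then GOTO on every symbol after a dot until no new states appear). It has 17 states:
  I0: { [T → . , E *], [T → . e T], [T' → . T] }  — shift
  I1: { [E → . * , T], [E → . , e f], [E → . E T], [E → . e f], [E → . f], [T → , . E *] }  — shift
  I2: { [T' → T .] }  — accept
  I3: { [T → . , E *], [T → . e T], [T → e . T] }  — shift
  I4: { [T → e T .] }  — reduce
  I5: { [E → * . , T] }  — shift
  I6: { [E → , . e f] }  — shift
  I7: { [E → E . T], [T → , E . *], [T → . , E *], [T → . e T] }  — shift
  I8: { [E → e . f] }  — shift
  I9: { [E → f .] }  — reduce
  I10: { [E → e f .] }  — reduce
  I11: { [T → , E * .] }  — reduce
  I12: { [E → E T .] }  — reduce
  I13: { [E → , e . f] }  — shift
  I14: { [E → , e f .] }  — reduce
  I15: { [E → * , . T], [T → . , E *], [T → . e T] }  — shift
  I16: { [E → * , T .] }  — reduce

No state contains both a complete item and a shift item.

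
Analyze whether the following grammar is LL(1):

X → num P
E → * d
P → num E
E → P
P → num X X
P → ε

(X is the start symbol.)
No. Predict set conflict for P: { 'num' }

Relevant sets:
  FIRST(P) = { 'num', ε }
  FOLLOW(E) = { $, 'num' }
  FOLLOW(P) = { $, 'num' }

For E:
  PREDICT(E → '*' d) = { '*' }
  PREDICT(E → P) = { $, 'num' }
For P:
  PREDICT(P → num E) = { 'num' }
  PREDICT(P → num X X) = { 'num' }
  PREDICT(P → ε) = { $, 'num' }
X has a single production, so nothing to check there.

Conflict found: Predict set conflict for P: { 'num' }
The grammar is NOT LL(1).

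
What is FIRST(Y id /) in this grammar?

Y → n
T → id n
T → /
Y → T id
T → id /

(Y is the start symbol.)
{ '/', 'id', 'n' }

FIRST sets of the non-terminals involved (from the grammar, by fixed-point iteration):
  FIRST(Y) = { '/', 'id', 'n' }

To compute FIRST(Y id /), process the symbols left to right:
Symbol Y is a non-terminal. Add FIRST(Y) \ {ε} = { '/', 'id', 'n' }
Y is not nullable (ε ∉ FIRST(Y)), so stop here.
FIRST(Y id /) = { '/', 'id', 'n' }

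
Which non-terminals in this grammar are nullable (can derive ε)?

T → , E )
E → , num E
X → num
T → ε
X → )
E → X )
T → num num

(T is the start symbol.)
{ 'T' }

A non-terminal is nullable if it can derive ε (the empty string): either it has an ε-production, or it has a production whose right-hand side consists entirely of nullable non-terminals.

ε-productions: T → ε
So T is immediately nullable.
No further non-terminal can be added: every production for the remaining non-terminals contains a terminal or a non-nullable non-terminal.
Nullable = { 'T' }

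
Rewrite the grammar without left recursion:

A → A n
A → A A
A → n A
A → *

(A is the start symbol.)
A is directly left-recursive. The standard transformation for
  A → A α₁ | ... | A α_m | β₁ | ... | β_n
is
  A  → β₁ A' | ... | β_n A'
  A' → α₁ A' | ... | α_m A' | ε

A → n A becomes A → n A A'
A → * becomes A → * A'
A → A n becomes A' → n A'
A → A A becomes A' → A A'
Add A' → ε

Resulting grammar:
A → n A A'
A → * A'
A' → n A'
A' → A A'
A' → ε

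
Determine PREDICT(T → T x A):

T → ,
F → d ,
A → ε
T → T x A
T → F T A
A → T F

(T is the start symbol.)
{ ',', 'd' }

PREDICT(T → T x A) = (FIRST(RHS) \ {ε}) ∪ (FOLLOW(T) if ε ∈ FIRST(RHS), i.e. RHS ⇒* ε)
FIRST(T) = { ',', 'd' }
FIRST(T x A) = { ',', 'd' }
ε ∉ FIRST(T x A), so FOLLOW(T) is not added.
PREDICT(T → T x A) = { ',', 'd' }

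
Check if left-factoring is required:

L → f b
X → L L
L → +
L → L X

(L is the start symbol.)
Left-factoring is needed when two productions for the same non-terminal
share a common prefix on the right-hand side.

Productions for L:
  L → f b
  L → +
  L → L X

No common prefixes found.

Answer: No, left-factoring is not needed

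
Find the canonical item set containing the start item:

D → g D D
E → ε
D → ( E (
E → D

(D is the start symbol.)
First, augment the grammar with D' → D
I₀ = CLOSURE({ [D' → . D] }):
  [D' → . D] has the dot before D: add [D → . g D D], [D → . ( E (]
No further items can be added.

I₀ = { [D → . ( E (], [D → . g D D], [D' → . D] }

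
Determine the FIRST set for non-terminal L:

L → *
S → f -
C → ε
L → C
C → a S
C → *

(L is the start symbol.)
To compute FIRST(L), examine every production with L on the left-hand side, reading each right-hand side left to right until a non-nullable symbol is reached.

FIRST sets of the other non-terminals involved (by the same procedure, iterated to a fixed point):
  FIRST(C) = { '*', 'a', ε }

From L → *:
  - '*' is a terminal: add '*' and stop
From L → C:
  - C is a non-terminal: add FIRST(C) \ {ε} = { '*', 'a' }
    C is nullable and nothing follows, so the whole right-hand side can vanish: ε ∈ FIRST(L)

Collecting: FIRST(L) = { '*', 'a', ε }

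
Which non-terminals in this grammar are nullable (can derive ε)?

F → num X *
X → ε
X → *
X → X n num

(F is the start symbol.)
{ 'X' }

ε-productions: X → ε
So X is immediately nullable.
No further non-terminal can be added: every production for the remaining non-terminals contains a terminal or a non-nullable non-terminal.
Nullable = { 'X' }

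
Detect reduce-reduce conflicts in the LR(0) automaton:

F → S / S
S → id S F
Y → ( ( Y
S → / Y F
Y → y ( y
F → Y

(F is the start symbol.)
Augment with F' → F and build the canonical LR(0) collection (I0 = CLOSURE({[F' → . F]}), then GOTO on every symbol after a dot until no new states appear). It has 18 states:
  I0: { [F → . S / S], [F → . Y], [F' → . F], [S → . / Y F], [S → . id S F], [Y → . ( ( Y], [Y → . y ( y] }  — shift
  I1: { [Y → ( . ( Y] }  — shift
  I2: { [S → / . Y F], [Y → . ( ( Y], [Y → . y ( y] }  — shift
  I3: { [F' → F .] }  — accept
  I4: { [F → S . / S] }  — shift
  I5: { [F → Y .] }  — reduce
  I6: { [S → . / Y F], [S → . id S F], [S → id . S F] }  — shift
  I7: { [Y → y . ( y] }  — shift
  I8: { [Y → y ( . y] }  — shift
  I9: { [Y → y ( y .] }  — reduce
  I10: { [F → . S / S], [F → . Y], [S → . / Y F], [S → . id S F], [S → id S . F], [Y → . ( ( Y], [Y → . y ( y] }  — shift
  I11: { [S → id S F .] }  — reduce
  I12: { [F → S / . S], [S → . / Y F], [S → . id S F] }  — shift
  I13: { [F → S / S .] }  — reduce
  I14: { [F → . S / S], [F → . Y], [S → . / Y F], [S → . id S F], [S → / Y . F], [Y → . ( ( Y], [Y → . y ( y] }  — shift
  I15: { [S → / Y F .] }  — reduce
  I16: { [Y → ( ( . Y], [Y → . ( ( Y], [Y → . y ( y] }  — shift
  I17: { [Y → ( ( Y .] }  — reduce

No state contains more than one complete item.

Answer: No reduce-reduce conflicts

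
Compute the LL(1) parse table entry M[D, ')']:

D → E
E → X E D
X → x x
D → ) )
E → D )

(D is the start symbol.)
D → E, D → ) )

To find M[D, ')'], we find productions for D where ')' is in the predict set (PREDICT(N → α) = (FIRST(α) \ {ε}) ∪ (FOLLOW(N) if α ⇒* ε)).

Relevant sets:
  FIRST(E) = { ')', 'x' }

D → E: PREDICT = { ')', 'x' }
  ')' is in predict set, so this production goes in M[D, ')']
D → ) ): PREDICT = { ')' }
  ')' is in predict set, so this production goes in M[D, ')']

M[D, ')'] = D → E, D → ) )  (a multiply-defined cell — the grammar is not LL(1))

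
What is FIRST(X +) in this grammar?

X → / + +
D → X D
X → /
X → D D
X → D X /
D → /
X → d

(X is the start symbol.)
{ '/', 'd' }

FIRST sets of the non-terminals involved (from the grammar, by fixed-point iteration):
  FIRST(X) = { '/', 'd' }

To compute FIRST(X +), process the symbols left to right:
Symbol X is a non-terminal. Add FIRST(X) \ {ε} = { '/', 'd' }
X is not nullable (ε ∉ FIRST(X)), so stop here.
FIRST(X +) = { '/', 'd' }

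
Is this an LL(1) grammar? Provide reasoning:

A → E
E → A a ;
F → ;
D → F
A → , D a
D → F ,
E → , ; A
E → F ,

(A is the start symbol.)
A grammar is LL(1) if for each non-terminal N with multiple productions, the predict sets of those productions are pairwise disjoint, where PREDICT(N → α) = (FIRST(α) \ {ε}) ∪ (FOLLOW(N) if α ⇒* ε).

Relevant sets:
  FIRST(E) = { ',', ';' }
  FIRST(A) = { ',', ';' }
  FIRST(F) = { ';' }

For A:
  PREDICT(A → E) = { ',', ';' }
  PREDICT(A → ',' D a) = { ',' }
For E:
  PREDICT(E → A a ';') = { ',', ';' }
  PREDICT(E → ',' ';' A) = { ',' }
  PREDICT(E → F ',') = { ';' }
For D:
  PREDICT(D → F) = { ';' }
  PREDICT(D → F ',') = { ';' }
F has a single production, so nothing to check there.

Conflict found: Predict set conflict for A: { ',' }
The grammar is NOT LL(1).

Answer: No. Predict set conflict for A: { ',' }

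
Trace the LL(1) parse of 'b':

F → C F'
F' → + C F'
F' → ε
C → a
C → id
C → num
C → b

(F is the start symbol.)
LL(1) parsing maintains a stack (initially the start symbol over $) and the input. At each step: if the stack top is a terminal, match it against the current input token; if it is a non-terminal N, replace it with the RHS of M[N, lookahead] (the unique production whose predict set contains the lookahead).

Stack is shown with the top on the left.

Stack   Input  Action
---------------------
F $     b $    output F → C F'
C F' $  b $    output C → b
b F' $  b $    match 'b'
F' $    $      output F' → ε
$       $      accept

The string is accepted.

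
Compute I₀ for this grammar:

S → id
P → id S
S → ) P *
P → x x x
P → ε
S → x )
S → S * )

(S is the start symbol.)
First, augment the grammar with S' → S
I₀ = CLOSURE({ [S' → . S] }):
  [S' → . S] has the dot before S: add [S → . id], [S → . ) P *], [S → . x )], [S → . S * )]
No further items can be added.

I₀ = { [S → . ) P *], [S → . S * )], [S → . id], [S → . x )], [S' → . S] }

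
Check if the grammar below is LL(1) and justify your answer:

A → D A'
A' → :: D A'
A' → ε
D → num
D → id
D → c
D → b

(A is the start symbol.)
Relevant sets:
  FOLLOW(A') = { $ }

For A':
  PREDICT(A' → :: D A') = { '::' }
  PREDICT(A' → ε) = { $ }
For D:
  PREDICT(D → num) = { 'num' }
  PREDICT(D → id) = { 'id' }
  PREDICT(D → c) = { 'c' }
  PREDICT(D → b) = { 'b' }
A has a single production, so nothing to check there.

All predict sets are disjoint. The grammar IS LL(1).

Answer: Yes, the grammar is LL(1).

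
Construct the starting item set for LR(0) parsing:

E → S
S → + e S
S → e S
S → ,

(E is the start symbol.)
First, augment the grammar with E' → E
I₀ = CLOSURE({ [E' → . E] }):
  [E' → . E] has the dot before E: add [E → . S]
  [E → . S] has the dot before S: add [S → . + e S], [S → . e S], [S → . ,]
No further items can be added.

I₀ = { [E → . S], [E' → . E], [S → . + e S], [S → . ,], [S → . e S] }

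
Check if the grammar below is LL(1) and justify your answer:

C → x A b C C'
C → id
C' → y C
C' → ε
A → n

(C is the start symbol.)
No. Predict set conflict for C': { 'y' }

Relevant sets:
  FOLLOW(C') = { $, 'y' }

For C:
  PREDICT(C → x A b C C') = { 'x' }
  PREDICT(C → id) = { 'id' }
For C':
  PREDICT(C' → y C) = { 'y' }
  PREDICT(C' → ε) = { $, 'y' }
A has a single production, so nothing to check there.

Conflict found: Predict set conflict for C': { 'y' }
The grammar is NOT LL(1).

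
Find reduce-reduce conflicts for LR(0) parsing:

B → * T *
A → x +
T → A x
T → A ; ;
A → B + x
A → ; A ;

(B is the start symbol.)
No reduce-reduce conflicts

A reduce-reduce conflict occurs when an LR(0) state has two complete items [A → α .] and [B → β .] — both call for a reduction, and with no lookahead the parser cannot choose between them.

Augment with B' → B and build the canonical LR(0) collection (I0 = CLOSURE({[B' → . B]}), then GOTO on every symbol after a dot until no new states appear). It has 17 states:
  I0: { [B → . * T *], [B' → . B] }  — shift
  I1: { [A → . ; A ;], [A → . B + x], [A → . x +], [B → * . T *], [B → . * T *], [T → . A ; ;], [T → . A x] }  — shift
  I2: { [B' → B .] }  — accept
  I3: { [A → . ; A ;], [A → . B + x], [A → . x +], [A → ; . A ;], [B → . * T *] }  — shift
  I4: { [T → A . ; ;], [T → A . x] }  — shift
  I5: { [A → B . + x] }  — shift
  I6: { [B → * T . *] }  — shift
  I7: { [A → x . +] }  — shift
  I8: { [A → x + .] }  — reduce
  I9: { [B → * T * .] }  — reduce
  I10: { [A → B + . x] }  — shift
  I11: { [A → B + x .] }  — reduce
  I12: { [T → A ; . ;] }  — shift
  I13: { [T → A x .] }  — reduce
  I14: { [T → A ; ; .] }  — reduce
  I15: { [A → ; A . ;] }  — shift
  I16: { [A → ; A ; .] }  — reduce

No state contains more than one complete item.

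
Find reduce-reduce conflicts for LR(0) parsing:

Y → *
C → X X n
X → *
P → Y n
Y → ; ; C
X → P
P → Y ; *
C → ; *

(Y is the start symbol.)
Yes — I5: [X → * .] vs [Y → * .]

A reduce-reduce conflict occurs when an LR(0) state has two complete items [A → α .] and [B → β .] — both call for a reduction, and with no lookahead the parser cannot choose between them.

Augment with Y' → Y and build the canonical LR(0) collection (I0 = CLOSURE({[Y' → . Y]}), then GOTO on every symbol after a dot until no new states appear). It has 17 states:
  I0: { [Y → . *], [Y → . ; ; C], [Y' → . Y] }  — shift
  I1: { [Y → * .] }  — reduce
  I2: { [Y → ; . ; C] }  — shift
  I3: { [Y' → Y .] }  — accept
  I4: { [C → . ; *], [C → . X X n], [P → . Y ; *], [P → . Y n], [X → . *], [X → . P], [Y → . *], [Y → . ; ; C], [Y → ; ; . C] }  — shift
  I5: { [X → * .], [Y → * .] }  — 2 reduces
  I6: { [C → ; . *], [Y → ; . ; C] }  — shift
  I7: { [Y → ; ; C .] }  — reduce
  I8: { [X → P .] }  — reduce
  I9: { [C → X . X n], [P → . Y ; *], [P → . Y n], [X → . *], [X → . P], [Y → . *], [Y → . ; ; C] }  — shift
  I10: { [P → Y . ; *], [P → Y . n] }  — shift
  I11: { [P → Y ; . *] }  — shift
  I12: { [P → Y n .] }  — reduce
  I13: { [P → Y ; * .] }  — reduce
  I14: { [C → X X . n] }  — shift
  I15: { [C → X X n .] }  — reduce
  I16: { [C → ; * .] }  — reduce

I5 contains complete items [X → * .], [Y → * .] — reduce-reduce conflict.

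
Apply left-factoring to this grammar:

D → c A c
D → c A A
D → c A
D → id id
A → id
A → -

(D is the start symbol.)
D → c A D'
D' → c
D' → A
D' → ε
D → id id
A → id
A → -

Left-factoring transforms A → αβ₁ | αβ₂ into A → αA' and A' → β₁ | β₂
(α is the longest common prefix among the alternatives). Repeat until
no nonterminal has two alternatives with a common prefix.

Round 1: D has alternatives sharing prefix 'c A'. Introduce D': D → c A D'
  Add: D' → c
  Add: D' → A
  Add: D' → ε

No remaining common prefixes — done.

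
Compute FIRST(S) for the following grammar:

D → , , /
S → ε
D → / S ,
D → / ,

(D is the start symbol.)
To compute FIRST(S), examine every production with S on the left-hand side, reading each right-hand side left to right until a non-nullable symbol is reached.

From S → ε:
  - ε-production, so ε ∈ FIRST(S)

Collecting: FIRST(S) = { ε }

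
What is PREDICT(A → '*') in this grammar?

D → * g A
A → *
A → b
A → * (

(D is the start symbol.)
{ '*' }

PREDICT(A → '*') = (FIRST(RHS) \ {ε}) ∪ (FOLLOW(A) if ε ∈ FIRST(RHS), i.e. RHS ⇒* ε)
FIRST('*') = { '*' }
ε ∉ FIRST('*'), so FOLLOW(A) is not added.
PREDICT(A → '*') = { '*' }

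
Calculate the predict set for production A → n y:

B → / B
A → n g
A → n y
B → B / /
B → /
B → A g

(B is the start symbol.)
PREDICT(A → n y) = (FIRST(RHS) \ {ε}) ∪ (FOLLOW(A) if ε ∈ FIRST(RHS), i.e. RHS ⇒* ε)
FIRST(n y) = { 'n' }
ε ∉ FIRST(n y), so FOLLOW(A) is not added.
PREDICT(A → n y) = { 'n' }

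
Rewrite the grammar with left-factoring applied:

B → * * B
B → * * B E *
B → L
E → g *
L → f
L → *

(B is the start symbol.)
Left-factoring transforms A → αβ₁ | αβ₂ into A → αA' and A' → β₁ | β₂
(α is the longest common prefix among the alternatives). Repeat until
no nonterminal has two alternatives with a common prefix.

Round 1: B has alternatives sharing prefix '* * B'. Introduce B': B → * * B B'
  Add: B' → ε
  Add: B' → E *

No remaining common prefixes — done.

Resulting grammar:
B → * * B B'
B' → ε
B' → E *
B → L
E → g *
L → f
L → *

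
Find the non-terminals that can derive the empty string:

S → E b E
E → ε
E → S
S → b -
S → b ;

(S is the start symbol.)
A non-terminal is nullable if it can derive ε (the empty string): either it has an ε-production, or it has a production whose right-hand side consists entirely of nullable non-terminals.

ε-productions: E → ε
So E is immediately nullable.
No further non-terminal can be added: every production for the remaining non-terminals contains a terminal or a non-nullable non-terminal.
Nullable = { 'E' }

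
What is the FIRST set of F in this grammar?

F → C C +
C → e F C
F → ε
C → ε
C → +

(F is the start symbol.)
{ '+', 'e', ε }

FIRST sets of the other non-terminals involved (by the same procedure, iterated to a fixed point):
  FIRST(C) = { '+', 'e', ε }

From F → C C +:
  - C is a non-terminal: add FIRST(C) \ {ε} = { '+', 'e' }
    C is nullable, so continue to the next symbol
  - C is a non-terminal: add FIRST(C) \ {ε} = { '+', 'e' }
    C is nullable, so continue to the next symbol
  - '+' is a terminal: add '+' and stop
From F → ε:
  - ε-production, so ε ∈ FIRST(F)

Collecting: FIRST(F) = { '+', 'e', ε }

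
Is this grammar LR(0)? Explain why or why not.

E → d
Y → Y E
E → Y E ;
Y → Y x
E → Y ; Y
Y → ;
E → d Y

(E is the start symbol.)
Augment with E' → E and build the canonical LR(0) collection (I0 = CLOSURE({[E' → . E]}), then GOTO on every symbol after a dot until no new states appear). It has 12 states:
  I0: { [E → . Y ; Y], [E → . Y E ;], [E → . d Y], [E → . d], [E' → . E], [Y → . ;], [Y → . Y E], [Y → . Y x] }  — shift
  I1: { [Y → ; .] }  — reduce
  I2: { [E' → E .] }  — accept
  I3: { [E → . Y ; Y], [E → . Y E ;], [E → . d Y], [E → . d], [E → Y . ; Y], [E → Y . E ;], [Y → . ;], [Y → . Y E], [Y → . Y x], [Y → Y . E], [Y → Y . x] }  — shift
  I4: { [E → d . Y], [E → d .], [Y → . ;], [Y → . Y E], [Y → . Y x] }  — shift, reduce
  I5: { [E → . Y ; Y], [E → . Y E ;], [E → . d Y], [E → . d], [E → d Y .], [Y → . ;], [Y → . Y E], [Y → . Y x], [Y → Y . E], [Y → Y . x] }  — shift, reduce
  I6: { [Y → Y E .] }  — reduce
  I7: { [Y → Y x .] }  — reduce
  I8: { [E → Y ; . Y], [Y → . ;], [Y → . Y E], [Y → . Y x], [Y → ; .] }  — shift, reduce
  I9: { [E → Y E . ;], [Y → Y E .] }  — shift, reduce
  I10: { [E → Y E ; .] }  — reduce
  I11: { [E → . Y ; Y], [E → . Y E ;], [E → . d Y], [E → . d], [E → Y ; Y .], [Y → . ;], [Y → . Y E], [Y → . Y x], [Y → Y . E], [Y → Y . x] }  — shift, reduce

Conflict in state I4:
  Shift-reduce conflict between [E → d .] and [Y → . ;]
So the grammar is NOT LR(0).

Answer: No. Shift-reduce conflict between [E → d .] and [Y → . ;]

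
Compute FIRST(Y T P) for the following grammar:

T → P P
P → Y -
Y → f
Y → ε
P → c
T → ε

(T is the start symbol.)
{ '-', 'c', 'f' }

FIRST sets of the non-terminals involved (from the grammar, by fixed-point iteration):
  FIRST(Y) = { 'f', ε }
  FIRST(T) = { '-', 'c', 'f', ε }
  FIRST(P) = { '-', 'c', 'f' }

To compute FIRST(Y T P), process the symbols left to right:
Symbol Y is a non-terminal. Add FIRST(Y) \ {ε} = { 'f' }
Y is nullable (ε ∈ FIRST(Y)), continue to the next symbol.
Symbol T is a non-terminal. Add FIRST(T) \ {ε} = { '-', 'c', 'f' }
T is nullable (ε ∈ FIRST(T)), continue to the next symbol.
Symbol P is a non-terminal. Add FIRST(P) \ {ε} = { '-', 'c', 'f' }
P is not nullable (ε ∉ FIRST(P)), so stop here.
FIRST(Y T P) = { '-', 'c', 'f' }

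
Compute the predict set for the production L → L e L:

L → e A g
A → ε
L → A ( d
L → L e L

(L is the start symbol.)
{ '(', 'e' }

PREDICT(L → L e L) = (FIRST(RHS) \ {ε}) ∪ (FOLLOW(L) if ε ∈ FIRST(RHS), i.e. RHS ⇒* ε)
FIRST(L) = { '(', 'e' }
FIRST(L e L) = { '(', 'e' }
ε ∉ FIRST(L e L), so FOLLOW(L) is not added.
PREDICT(L → L e L) = { '(', 'e' }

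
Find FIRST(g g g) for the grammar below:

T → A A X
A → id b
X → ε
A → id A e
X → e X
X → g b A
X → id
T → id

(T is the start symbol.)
{ 'g' }

To compute FIRST(g g g), process the symbols left to right:
Symbol g is a terminal. Add 'g' and stop.
FIRST(g g g) = { 'g' }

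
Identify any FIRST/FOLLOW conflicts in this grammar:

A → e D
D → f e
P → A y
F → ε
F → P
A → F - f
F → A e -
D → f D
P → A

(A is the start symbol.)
A FIRST/FOLLOW conflict occurs when a non-terminal N has a nullable alternative N → β (β ⇒* ε) and another alternative N → α with FIRST(α) ∩ FOLLOW(N) ≠ ∅: on such a lookahead the parser cannot decide between expanding α and letting N vanish via β.

Nullable non-terminals: F.
FIRST sets used below: FIRST(P) = { '-', 'e' }, FIRST(A) = { '-', 'e' }

F: nullable alternative(s) F → ε; FOLLOW(F) = { '-' }
  F → ε: FIRST \ {ε} = { } — this is the only nullable alternative, skip
  F → P: FIRST \ {ε} = { '-', 'e' } — overlaps FOLLOW(F) on { '-' }: CONFLICT
  F → A e -: FIRST \ {ε} = { '-', 'e' } — overlaps FOLLOW(F) on { '-' }: CONFLICT

A, D, P have no nullable alternative, so no FIRST/FOLLOW check is needed there.

So the grammar has 2 FIRST/FOLLOW conflicts (marked CONFLICT above).

Answer: Yes. F → P with FOLLOW(F) on { '-' }; F → A e '-' with FOLLOW(F) on { '-' }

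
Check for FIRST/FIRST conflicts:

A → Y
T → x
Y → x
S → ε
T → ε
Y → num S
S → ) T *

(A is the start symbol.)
A FIRST/FIRST conflict occurs when two productions N → α and N → β for the same non-terminal have FIRST(α) ∩ FIRST(β) ≠ ∅ (with ε ∈ FIRST of a nullable right-hand side, so two nullable alternatives also conflict).

Productions for T:
  T → x: FIRST = { 'x' }
  T → ε: FIRST = { ε }
Productions for Y:
  Y → x: FIRST = { 'x' }
  Y → num S: FIRST = { 'num' }
Productions for S:
  S → ε: FIRST = { ε }
  S → ) T *: FIRST = { ')' }
A has only one production, so no FIRST/FIRST conflict is possible there.

All alternatives of each non-terminal have pairwise disjoint FIRST sets.

Answer: No FIRST/FIRST conflicts.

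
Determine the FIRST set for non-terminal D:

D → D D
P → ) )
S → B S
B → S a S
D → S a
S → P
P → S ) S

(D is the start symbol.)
To compute FIRST(D), examine every production with D on the left-hand side, reading each right-hand side left to right until a non-nullable symbol is reached.

FIRST sets of the other non-terminals involved (by the same procedure, iterated to a fixed point):
  FIRST(S) = { ')' }

From D → D D:
  - D is the symbol being defined: contributes nothing new
    D is not nullable, so stop
From D → S a:
  - S is a non-terminal: add FIRST(S) \ {ε} = { ')' }
    S is not nullable, so stop

Collecting: FIRST(D) = { ')' }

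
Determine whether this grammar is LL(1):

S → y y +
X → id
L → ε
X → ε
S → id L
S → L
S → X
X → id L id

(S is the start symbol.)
A grammar is LL(1) if for each non-terminal N with multiple productions, the predict sets of those productions are pairwise disjoint, where PREDICT(N → α) = (FIRST(α) \ {ε}) ∪ (FOLLOW(N) if α ⇒* ε).

Relevant sets:
  FIRST(L) = { ε }
  FIRST(X) = { 'id', ε }
  FOLLOW(S) = { $ }
  FOLLOW(X) = { $ }

For S:
  PREDICT(S → y y '+') = { 'y' }
  PREDICT(S → id L) = { 'id' }
  PREDICT(S → L) = { $ }
  PREDICT(S → X) = { $, 'id' }
For X:
  PREDICT(X → id) = { 'id' }
  PREDICT(X → ε) = { $ }
  PREDICT(X → id L id) = { 'id' }
L has a single production, so nothing to check there.

Conflict found: Predict set conflict for S: { 'id' }
The grammar is NOT LL(1).

Answer: No. Predict set conflict for S: { 'id' }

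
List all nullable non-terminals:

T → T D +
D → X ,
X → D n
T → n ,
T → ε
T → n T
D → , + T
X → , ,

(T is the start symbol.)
{ 'T' }

A non-terminal is nullable if it can derive ε (the empty string): either it has an ε-production, or it has a production whose right-hand side consists entirely of nullable non-terminals.

ε-productions: T → ε
So T is immediately nullable.
No further non-terminal can be added: every production for the remaining non-terminals contains a terminal or a non-nullable non-terminal.
Nullable = { 'T' }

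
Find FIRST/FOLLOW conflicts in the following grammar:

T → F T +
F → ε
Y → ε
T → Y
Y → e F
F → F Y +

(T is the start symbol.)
Nullable non-terminals: F, T, Y.
FIRST sets used below: FIRST(F) = { '+', 'e', ε }, FIRST(Y) = { 'e', ε }, FIRST(T) = { '+', 'e', ε }

F: nullable alternative(s) F → ε; FOLLOW(F) = { $, '+', 'e' }
  F → ε: FIRST \ {ε} = { } — this is the only nullable alternative, skip
  F → F Y +: FIRST \ {ε} = { '+', 'e' } — overlaps FOLLOW(F) on { '+', 'e' }: CONFLICT

T: nullable alternative(s) T → Y; FOLLOW(T) = { $, '+' }
  T → F T +: FIRST \ {ε} = { '+', 'e' } — overlaps FOLLOW(T) on { '+' }: CONFLICT
  T → Y: FIRST \ {ε} = { 'e' } — this is the only nullable alternative, skip

Y: nullable alternative(s) Y → ε; FOLLOW(Y) = { $, '+' }
  Y → ε: FIRST \ {ε} = { } — this is the only nullable alternative, skip
  Y → e F: FIRST \ {ε} = { 'e' } — disjoint from FOLLOW(Y)

So the grammar has 2 FIRST/FOLLOW conflicts (marked CONFLICT above).

Answer: Yes. T → F T '+' with FOLLOW(T) on { '+' }; F → F Y '+' with FOLLOW(F) on { '+', 'e' }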